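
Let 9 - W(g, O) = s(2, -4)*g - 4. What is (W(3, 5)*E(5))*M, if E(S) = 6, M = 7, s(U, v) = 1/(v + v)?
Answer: 2247/4 ≈ 561.75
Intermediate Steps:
s(U, v) = 1/(2*v)
W(g, O) = 13 + g/8 (W(g, O) = 9 - (((½)/(-4))*g - 4) = 9 - (((½)*(-¼))*g - 4) = 9 - (-g/8 - 4) = 9 - (-4 - g/8) = 9 + (4 + g/8) = 13 + g/8)
(W(3, 5)*E(5))*M = ((13 + (⅛)*3)*6)*7 = ((13 + 3/8)*6)*7 = ((107/8)*6)*7 = (321/4)*7 = 2247/4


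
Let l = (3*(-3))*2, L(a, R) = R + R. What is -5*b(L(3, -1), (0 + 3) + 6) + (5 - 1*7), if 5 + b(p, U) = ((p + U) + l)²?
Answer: -582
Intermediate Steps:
L(a, R) = 2*R
l = -18 (l = -9*2 = -18)
b(p, U) = -5 + (-18 + U + p)² (b(p, U) = -5 + ((p + U) - 18)² = -5 + ((U + p) - 18)² = -5 + (-18 + U + p)²)
-5*b(L(3, -1), (0 + 3) + 6) + (5 - 1*7) = -5*(-5 + (-18 + ((0 + 3) + 6) + 2*(-1))²) + (5 - 1*7) = -5*(-5 + (-18 + (3 + 6) - 2)²) + (5 - 7) = -5*(-5 + (-18 + 9 - 2)²) - 2 = -5*(-5 + (-11)²) - 2 = -5*(-5 + 121) - 2 = -5*116 - 2 = -580 - 2 = -582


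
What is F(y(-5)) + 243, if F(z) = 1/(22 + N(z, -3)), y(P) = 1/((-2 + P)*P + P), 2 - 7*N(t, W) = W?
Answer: 38644/159 ≈ 243.04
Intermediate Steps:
N(t, W) = 2/7 - W/7
y(P) = 1/(P + P*(-2 + P)) (y(P) = 1/(P*(-2 + P) + P) = 1/(P + P*(-2 + P)))
F(z) = 7/159 (F(z) = 1/(22 + (2/7 - ⅐*(-3))) = 1/(22 + (2/7 + 3/7)) = 1/(22 + 5/7) = 1/(159/7) = 7/159)
F(y(-5)) + 243 = 7/159 + 243 = 38644/159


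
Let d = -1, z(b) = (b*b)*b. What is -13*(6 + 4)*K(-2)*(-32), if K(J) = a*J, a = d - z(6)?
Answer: 1805440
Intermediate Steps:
z(b) = b**3 (z(b) = b**2*b = b**3)
a = -217 (a = -1 - 1*6**3 = -1 - 1*216 = -1 - 216 = -217)
K(J) = -217*J
-13*(6 + 4)*K(-2)*(-32) = -13*(6 + 4)*(-217*(-2))*(-32) = -130*434*(-32) = -13*4340*(-32) = -56420*(-32) = 1805440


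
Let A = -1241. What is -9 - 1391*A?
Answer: 1726222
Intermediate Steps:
-9 - 1391*A = -9 - 1391*(-1241) = -9 + 1726231 = 1726222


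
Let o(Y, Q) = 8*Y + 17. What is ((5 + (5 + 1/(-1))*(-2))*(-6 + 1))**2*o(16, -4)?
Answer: 32625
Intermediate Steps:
o(Y, Q) = 17 + 8*Y
((5 + (5 + 1/(-1))*(-2))*(-6 + 1))**2*o(16, -4) = ((5 + (5 + 1/(-1))*(-2))*(-6 + 1))**2*(17 + 8*16) = ((5 + (5 + 1*(-1))*(-2))*(-5))**2*(17 + 128) = ((5 + (5 - 1)*(-2))*(-5))**2*145 = ((5 + 4*(-2))*(-5))**2*145 = ((5 - 8)*(-5))**2*145 = (-3*(-5))**2*145 = 15**2*145 = 225*145 = 32625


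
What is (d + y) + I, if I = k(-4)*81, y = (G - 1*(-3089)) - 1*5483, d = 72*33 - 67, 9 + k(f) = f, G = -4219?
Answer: -5357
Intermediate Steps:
k(f) = -9 + f
d = 2309 (d = 2376 - 67 = 2309)
y = -6613 (y = (-4219 - 1*(-3089)) - 1*5483 = (-4219 + 3089) - 5483 = -1130 - 5483 = -6613)
I = -1053 (I = (-9 - 4)*81 = -13*81 = -1053)
(d + y) + I = (2309 - 6613) - 1053 = -4304 - 1053 = -5357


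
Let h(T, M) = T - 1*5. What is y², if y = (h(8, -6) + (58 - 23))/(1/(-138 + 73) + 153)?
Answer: 1525225/24720784 ≈ 0.061698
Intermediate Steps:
h(T, M) = -5 + T (h(T, M) = T - 5 = -5 + T)
y = 1235/4972 (y = ((-5 + 8) + (58 - 23))/(1/(-138 + 73) + 153) = (3 + 35)/(1/(-65) + 153) = 38/(-1/65 + 153) = 38/(9944/65) = 38*(65/9944) = 1235/4972 ≈ 0.24839)
y² = (1235/4972)² = 1525225/24720784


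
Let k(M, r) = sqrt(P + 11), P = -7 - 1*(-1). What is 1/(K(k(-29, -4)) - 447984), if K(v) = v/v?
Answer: -1/447983 ≈ -2.2322e-6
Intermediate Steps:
P = -6 (P = -7 + 1 = -6)
k(M, r) = sqrt(5) (k(M, r) = sqrt(-6 + 11) = sqrt(5))
K(v) = 1
1/(K(k(-29, -4)) - 447984) = 1/(1 - 447984) = 1/(-447983) = -1/447983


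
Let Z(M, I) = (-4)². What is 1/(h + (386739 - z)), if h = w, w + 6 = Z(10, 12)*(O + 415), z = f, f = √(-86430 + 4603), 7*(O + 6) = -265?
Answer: 19240893/7555350202124 + 49*I*√81827/7555350202124 ≈ 2.5467e-6 + 1.8552e-9*I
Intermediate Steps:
O = -307/7 (O = -6 + (⅐)*(-265) = -6 - 265/7 = -307/7 ≈ -43.857)
f = I*√81827 (f = √(-81827) = I*√81827 ≈ 286.05*I)
z = I*√81827 ≈ 286.05*I
Z(M, I) = 16
w = 41526/7 (w = -6 + 16*(-307/7 + 415) = -6 + 16*(2598/7) = -6 + 41568/7 = 41526/7 ≈ 5932.3)
h = 41526/7 ≈ 5932.3
1/(h + (386739 - z)) = 1/(41526/7 + (386739 - I*√81827)) = 1/(2748699/7 - I*√81827)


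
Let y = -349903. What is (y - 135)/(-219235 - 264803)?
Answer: 175019/242019 ≈ 0.72316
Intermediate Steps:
(y - 135)/(-219235 - 264803) = (-349903 - 135)/(-219235 - 264803) = -350038/(-484038) = -350038*(-1/484038) = 175019/242019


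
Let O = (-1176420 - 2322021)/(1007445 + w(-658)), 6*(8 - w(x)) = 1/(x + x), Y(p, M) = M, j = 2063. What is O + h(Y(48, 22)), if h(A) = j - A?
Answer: 16208222892313/7954848889 ≈ 2037.5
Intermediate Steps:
w(x) = 8 - 1/(12*x) (w(x) = 8 - 1/(6*(x + x)) = 8 - 1/(2*x)/6 = 8 - 1/(12*x))
h(A) = 2063 - A
O = -27623690136/7954848889 (O = (-1176420 - 2322021)/(1007445 + (8 - 1/12/(-658))) = -3498441/(1007445 + (8 - 1/12*(-1/658))) = -3498441/(1007445 + (8 + 1/7896)) = -3498441/(1007445 + 63169/7896) = -3498441/7954848889/7896 = -3498441*7896/7954848889 = -27623690136/7954848889 ≈ -3.4726)
O + h(Y(48, 22)) = -27623690136/7954848889 + (2063 - 1*22) = -27623690136/7954848889 + (2063 - 22) = -27623690136/7954848889 + 2041 = 16208222892313/7954848889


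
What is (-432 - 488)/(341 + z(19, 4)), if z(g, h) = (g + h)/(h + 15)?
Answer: -8740/3251 ≈ -2.6884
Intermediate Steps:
z(g, h) = (g + h)/(15 + h)
(-432 - 488)/(341 + z(19, 4)) = (-432 - 488)/(341 + (19 + 4)/(15 + 4)) = -920/(341 + 23/19) = -920/6502/19 = -920*19/6502 = -8740/3251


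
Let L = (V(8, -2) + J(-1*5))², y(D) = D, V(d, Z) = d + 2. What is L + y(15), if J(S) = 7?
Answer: 304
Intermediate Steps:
V(d, Z) = 2 + d
L = 289 (L = ((2 + 8) + 7)² = (10 + 7)² = 17² = 289)
L + y(15) = 289 + 15 = 304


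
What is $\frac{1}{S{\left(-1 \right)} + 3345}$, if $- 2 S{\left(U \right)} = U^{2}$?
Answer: $\frac{2}{6689} \approx 0.000299$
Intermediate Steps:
$S{\left(U \right)} = - \frac{U^{2}}{2}$
$\frac{1}{S{\left(-1 \right)} + 3345} = \frac{1}{- \frac{\left(-1\right)^{2}}{2} + 3345} = \frac{1}{\left(- \frac{1}{2}\right) 1 + 3345} = \frac{1}{- \frac{1}{2} + 3345} = \frac{1}{\frac{6689}{2}} = \frac{2}{6689}$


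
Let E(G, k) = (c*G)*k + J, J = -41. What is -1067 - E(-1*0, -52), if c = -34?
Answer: -1026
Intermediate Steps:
E(G, k) = -41 - 34*G*k (E(G, k) = (-34*G)*k - 41 = -34*G*k - 41 = -41 - 34*G*k)
-1067 - E(-1*0, -52) = -1067 - (-41 - 34*(-1*0)*(-52)) = -1067 - (-41 - 34*0*(-52)) = -1067 - (-41 + 0) = -1067 - 1*(-41) = -1067 + 41 = -1026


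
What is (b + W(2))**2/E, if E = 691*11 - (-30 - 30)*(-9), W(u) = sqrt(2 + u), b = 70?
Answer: 5184/7061 ≈ 0.73417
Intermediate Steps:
E = 7061 (E = 7601 - (-60)*(-9) = 7601 - 1*540 = 7601 - 540 = 7061)
(b + W(2))**2/E = (70 + sqrt(2 + 2))**2/7061 = (70 + sqrt(4))**2*(1/7061) = (70 + 2)**2*(1/7061) = 72**2*(1/7061) = 5184*(1/7061) = 5184/7061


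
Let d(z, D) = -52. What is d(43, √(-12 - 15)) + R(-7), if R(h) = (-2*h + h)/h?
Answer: -53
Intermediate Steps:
R(h) = -1 (R(h) = (-h)/h = -1)
d(43, √(-12 - 15)) + R(-7) = -52 - 1 = -53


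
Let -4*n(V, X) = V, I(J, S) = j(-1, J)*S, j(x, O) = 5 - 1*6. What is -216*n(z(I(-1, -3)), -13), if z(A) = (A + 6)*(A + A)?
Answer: 2916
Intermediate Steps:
j(x, O) = -1 (j(x, O) = 5 - 6 = -1)
I(J, S) = -S
z(A) = 2*A*(6 + A) (z(A) = (6 + A)*(2*A) = 2*A*(6 + A))
n(V, X) = -V/4
-216*n(z(I(-1, -3)), -13) = -(-54)*2*(-1*(-3))*(6 - 1*(-3)) = -(-54)*2*3*(6 + 3) = -(-54)*2*3*9 = -(-54)*54 = -216*(-27/2) = 2916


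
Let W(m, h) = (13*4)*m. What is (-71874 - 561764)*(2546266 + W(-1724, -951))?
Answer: -1556606516284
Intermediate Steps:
W(m, h) = 52*m
(-71874 - 561764)*(2546266 + W(-1724, -951)) = (-71874 - 561764)*(2546266 + 52*(-1724)) = -633638*(2546266 - 89648) = -633638*2456618 = -1556606516284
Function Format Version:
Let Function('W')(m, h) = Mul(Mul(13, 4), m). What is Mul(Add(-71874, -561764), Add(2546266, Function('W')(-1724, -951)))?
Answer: -1556606516284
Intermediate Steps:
Function('W')(m, h) = Mul(52, m)
Mul(Add(-71874, -561764), Add(2546266, Function('W')(-1724, -951))) = Mul(Add(-71874, -561764), Add(2546266, Mul(52, -1724))) = Mul(-633638, Add(2546266, -89648)) = Mul(-633638, 2456618) = -1556606516284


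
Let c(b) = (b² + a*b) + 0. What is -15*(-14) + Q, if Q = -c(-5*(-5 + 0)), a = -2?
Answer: -365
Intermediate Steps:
c(b) = b² - 2*b (c(b) = (b² - 2*b) + 0 = b² - 2*b)
Q = -575 (Q = -(-5*(-5 + 0))*(-2 - 5*(-5 + 0)) = -(-5*(-5))*(-2 - 5*(-5)) = -25*(-2 + 25) = -25*23 = -1*575 = -575)
-15*(-14) + Q = -15*(-14) - 575 = 210 - 575 = -365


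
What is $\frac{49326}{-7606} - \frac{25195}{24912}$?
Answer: $- \frac{710221241}{94740336} \approx -7.4965$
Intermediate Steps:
$\frac{49326}{-7606} - \frac{25195}{24912} = 49326 \left(- \frac{1}{7606}\right) - \frac{25195}{24912} = - \frac{24663}{3803} - \frac{25195}{24912} = - \frac{710221241}{94740336}$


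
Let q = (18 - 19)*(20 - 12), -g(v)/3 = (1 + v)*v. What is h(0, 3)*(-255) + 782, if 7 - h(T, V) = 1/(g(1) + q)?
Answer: -14297/14 ≈ -1021.2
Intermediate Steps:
g(v) = -3*v*(1 + v) (g(v) = -3*(1 + v)*v = -3*v*(1 + v))
q = -8 (q = -1*8 = -8)
h(T, V) = 99/14 (h(T, V) = 7 - 1/(-3*1*(1 + 1) - 8) = 7 - 1/(-3*1*2 - 8) = 7 - 1/(-6 - 8) = 7 - 1/(-14) = 7 - 1*(-1/14) = 7 + 1/14 = 99/14)
h(0, 3)*(-255) + 782 = (99/14)*(-255) + 782 = -25245/14 + 782 = -14297/14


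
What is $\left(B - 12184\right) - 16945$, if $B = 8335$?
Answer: $-20794$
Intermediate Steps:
$\left(B - 12184\right) - 16945 = \left(8335 - 12184\right) - 16945 = -3849 - 16945 = -20794$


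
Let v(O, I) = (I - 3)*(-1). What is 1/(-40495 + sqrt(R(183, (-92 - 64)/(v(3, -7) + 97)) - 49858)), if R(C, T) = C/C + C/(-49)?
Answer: -1984255/80354849401 - 42*I*sqrt(67866)/80354849401 ≈ -2.4694e-5 - 1.3616e-7*I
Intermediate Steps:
v(O, I) = 3 - I (v(O, I) = (-3 + I)*(-1) = 3 - I)
R(C, T) = 1 - C/49 (R(C, T) = 1 + C*(-1/49) = 1 - C/49)
1/(-40495 + sqrt(R(183, (-92 - 64)/(v(3, -7) + 97)) - 49858)) = 1/(-40495 + sqrt((1 - 1/49*183) - 49858)) = 1/(-40495 + sqrt((1 - 183/49) - 49858)) = 1/(-40495 + sqrt(-134/49 - 49858)) = 1/(-40495 + sqrt(-2443176/49)) = 1/(-40495 + 6*I*sqrt(67866)/7)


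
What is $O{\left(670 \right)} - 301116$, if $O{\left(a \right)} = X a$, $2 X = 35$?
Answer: $-289391$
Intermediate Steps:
$X = \frac{35}{2}$ ($X = \frac{1}{2} \cdot 35 = \frac{35}{2} \approx 17.5$)
$O{\left(a \right)} = \frac{35 a}{2}$
$O{\left(670 \right)} - 301116 = \frac{35}{2} \cdot 670 - 301116 = 11725 - 301116 = -289391$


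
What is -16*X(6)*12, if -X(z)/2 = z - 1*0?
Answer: 2304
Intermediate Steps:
X(z) = -2*z (X(z) = -2*(z - 1*0) = -2*(z + 0) = -2*z)
-16*X(6)*12 = -(-32)*6*12 = -16*(-12)*12 = 192*12 = 2304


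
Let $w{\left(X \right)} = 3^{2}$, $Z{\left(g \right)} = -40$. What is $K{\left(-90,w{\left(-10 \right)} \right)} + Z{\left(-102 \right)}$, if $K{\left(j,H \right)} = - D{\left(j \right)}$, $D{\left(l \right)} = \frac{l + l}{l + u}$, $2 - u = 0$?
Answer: $- \frac{925}{22} \approx -42.045$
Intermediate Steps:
$u = 2$ ($u = 2 - 0 = 2 + 0 = 2$)
$D{\left(l \right)} = \frac{2 l}{2 + l}$ ($D{\left(l \right)} = \frac{l + l}{l + 2} = \frac{2 l}{2 + l}$)
$w{\left(X \right)} = 9$
$K{\left(j,H \right)} = - \frac{2 j}{2 + j}$
$K{\left(-90,w{\left(-10 \right)} \right)} + Z{\left(-102 \right)} = \left(-2\right) \left(-90\right) \frac{1}{2 - 90} - 40 = \left(-2\right) \left(-90\right) \frac{1}{-88} - 40 = \left(-2\right) \left(-90\right) \left(- \frac{1}{88}\right) - 40 = - \frac{45}{22} - 40 = - \frac{925}{22}$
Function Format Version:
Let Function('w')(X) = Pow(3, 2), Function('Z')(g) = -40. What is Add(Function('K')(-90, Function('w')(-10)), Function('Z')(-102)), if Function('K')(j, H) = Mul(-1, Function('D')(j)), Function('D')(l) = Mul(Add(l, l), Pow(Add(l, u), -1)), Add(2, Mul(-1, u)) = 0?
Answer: Rational(-925, 22) ≈ -42.045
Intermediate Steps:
u = 2 (u = Add(2, Mul(-1, 0)) = Add(2, 0) = 2)
Function('D')(l) = Mul(2, l, Pow(Add(2, l), -1)) (Function('D')(l) = Mul(Add(l, l), Pow(Add(l, 2), -1)) = Mul(Mul(2, l), Pow(Add(2, l), -1)) = Mul(2, l, Pow(Add(2, l), -1)))
Function('w')(X) = 9
Function('K')(j, H) = Mul(-2, j, Pow(Add(2, j), -1)) (Function('K')(j, H) = Mul(-1, Mul(2, j, Pow(Add(2, j), -1))) = Mul(-2, j, Pow(Add(2, j), -1)))
Add(Function('K')(-90, Function('w')(-10)), Function('Z')(-102)) = Add(Mul(-2, -90, Pow(Add(2, -90), -1)), -40) = Add(Mul(-2, -90, Pow(-88, -1)), -40) = Add(Mul(-2, -90, Rational(-1, 88)), -40) = Add(Rational(-45, 22), -40) = Rational(-925, 22)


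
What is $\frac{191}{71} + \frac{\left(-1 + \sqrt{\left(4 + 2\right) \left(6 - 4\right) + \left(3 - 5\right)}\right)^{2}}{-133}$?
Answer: $\frac{24622}{9443} + \frac{2 \sqrt{10}}{133} \approx 2.655$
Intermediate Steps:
$\frac{191}{71} + \frac{\left(-1 + \sqrt{\left(4 + 2\right) \left(6 - 4\right) + \left(3 - 5\right)}\right)^{2}}{-133} = 191 \cdot \frac{1}{71} + \left(-1 + \sqrt{6 \cdot 2 + \left(3 - 5\right)}\right)^{2} \left(- \frac{1}{133}\right) = \frac{191}{71} + \left(-1 + \sqrt{12 - 2}\right)^{2} \left(- \frac{1}{133}\right) = \frac{191}{71} + \left(-1 + \sqrt{10}\right)^{2} \left(- \frac{1}{133}\right) = \frac{191}{71} - \frac{\left(-1 + \sqrt{10}\right)^{2}}{133}$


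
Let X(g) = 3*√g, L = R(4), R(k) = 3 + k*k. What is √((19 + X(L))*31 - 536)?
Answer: √(53 + 93*√19) ≈ 21.410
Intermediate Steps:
R(k) = 3 + k²
L = 19 (L = 3 + 4² = 3 + 16 = 19)
√((19 + X(L))*31 - 536) = √((19 + 3*√19)*31 - 536) = √((589 + 93*√19) - 536) = √(53 + 93*√19)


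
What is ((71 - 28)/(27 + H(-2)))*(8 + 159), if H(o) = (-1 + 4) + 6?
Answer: 7181/36 ≈ 199.47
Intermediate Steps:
H(o) = 9 (H(o) = 3 + 6 = 9)
((71 - 28)/(27 + H(-2)))*(8 + 159) = ((71 - 28)/(27 + 9))*(8 + 159) = (43/36)*167 = 7181/36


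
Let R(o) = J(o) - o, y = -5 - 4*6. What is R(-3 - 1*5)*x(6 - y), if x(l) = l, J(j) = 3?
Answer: 385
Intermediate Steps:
y = -29 (y = -5 - 24 = -29)
R(o) = 3 - o
R(-3 - 1*5)*x(6 - y) = (3 - (-3 - 1*5))*(6 - 1*(-29)) = (3 - (-3 - 5))*(6 + 29) = (3 - 1*(-8))*35 = (3 + 8)*35 = 11*35 = 385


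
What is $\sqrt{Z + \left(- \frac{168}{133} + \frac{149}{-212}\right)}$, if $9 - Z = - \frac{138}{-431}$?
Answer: $\frac{17 \sqrt{17504339627}}{868034} \approx 2.5911$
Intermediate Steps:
$Z = \frac{3741}{431}$ ($Z = 9 - - \frac{138}{-431} = 9 - \left(-138\right) \left(- \frac{1}{431}\right) = 9 - \frac{138}{431} = \frac{3741}{431} \approx 8.6798$)
$\sqrt{Z + \left(- \frac{168}{133} + \frac{149}{-212}\right)} = \sqrt{\frac{3741}{431} + \left(- \frac{168}{133} + \frac{149}{-212}\right)} = \sqrt{\frac{3741}{431} + \left(\left(-168\right) \frac{1}{133} + 149 \left(- \frac{1}{212}\right)\right)} = \sqrt{\frac{3741}{431} - \frac{7919}{4028}} = \sqrt{\frac{11655659}{1736068}} = \frac{17 \sqrt{17504339627}}{868034}$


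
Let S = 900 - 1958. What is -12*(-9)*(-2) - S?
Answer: 842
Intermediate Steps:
S = -1058
-12*(-9)*(-2) - S = -12*(-9)*(-2) - 1*(-1058) = 108*(-2) + 1058 = -216 + 1058 = 842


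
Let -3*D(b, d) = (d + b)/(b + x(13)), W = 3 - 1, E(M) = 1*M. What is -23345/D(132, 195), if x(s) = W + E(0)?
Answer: 3128230/109 ≈ 28699.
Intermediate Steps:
E(M) = M
W = 2
x(s) = 2 (x(s) = 2 + 0 = 2)
D(b, d) = -(b + d)/(3*(2 + b)) (D(b, d) = -(d + b)/(3*(b + 2)) = -(b + d)/(3*(2 + b)))
-23345/D(132, 195) = -23345*3*(2 + 132)/(-1*132 - 1*195) = -23345*402/(-132 - 195) = -23345/((⅓)*(1/134)*(-327)) = -23345/(-109/134) = -23345*(-134/109) = 3128230/109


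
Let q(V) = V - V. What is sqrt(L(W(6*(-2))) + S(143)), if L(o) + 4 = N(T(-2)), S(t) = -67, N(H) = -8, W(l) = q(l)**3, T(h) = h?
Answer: I*sqrt(79) ≈ 8.8882*I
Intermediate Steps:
q(V) = 0
W(l) = 0 (W(l) = 0**3 = 0)
L(o) = -12 (L(o) = -4 - 8 = -12)
sqrt(L(W(6*(-2))) + S(143)) = sqrt(-12 - 67) = sqrt(-79) = I*sqrt(79)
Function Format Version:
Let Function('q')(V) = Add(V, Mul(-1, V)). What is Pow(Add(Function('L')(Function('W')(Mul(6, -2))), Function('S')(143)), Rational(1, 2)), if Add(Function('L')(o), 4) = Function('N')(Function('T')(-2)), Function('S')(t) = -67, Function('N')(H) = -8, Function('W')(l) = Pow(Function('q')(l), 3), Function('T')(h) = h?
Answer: Mul(I, Pow(79, Rational(1, 2))) ≈ Mul(8.8882, I)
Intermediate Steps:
Function('q')(V) = 0
Function('W')(l) = 0 (Function('W')(l) = Pow(0, 3) = 0)
Function('L')(o) = -12 (Function('L')(o) = Add(-4, -8) = -12)
Pow(Add(Function('L')(Function('W')(Mul(6, -2))), Function('S')(143)), Rational(1, 2)) = Pow(Add(-12, -67), Rational(1, 2)) = Pow(-79, Rational(1, 2)) = Mul(I, Pow(79, Rational(1, 2)))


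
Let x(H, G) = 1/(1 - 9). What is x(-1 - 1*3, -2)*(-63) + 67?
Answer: 599/8 ≈ 74.875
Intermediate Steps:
x(H, G) = -⅛ (x(H, G) = 1/(-8) = -⅛)
x(-1 - 1*3, -2)*(-63) + 67 = -⅛*(-63) + 67 = 63/8 + 67 = 599/8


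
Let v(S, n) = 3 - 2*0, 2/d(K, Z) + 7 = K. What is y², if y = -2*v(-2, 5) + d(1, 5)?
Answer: 361/9 ≈ 40.111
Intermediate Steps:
d(K, Z) = 2/(-7 + K)
v(S, n) = 3 (v(S, n) = 3 + 0 = 3)
y = -19/3 (y = -2*3 + 2/(-7 + 1) = -6 + 2/(-6) = -6 + 2*(-⅙) = -6 - ⅓ = -19/3 ≈ -6.3333)
y² = (-19/3)² = 361/9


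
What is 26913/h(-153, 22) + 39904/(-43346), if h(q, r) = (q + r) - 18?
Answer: -586258297/3229277 ≈ -181.54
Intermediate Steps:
h(q, r) = -18 + q + r
26913/h(-153, 22) + 39904/(-43346) = 26913/(-18 - 153 + 22) + 39904/(-43346) = 26913/(-149) + 39904*(-1/43346) = 26913*(-1/149) - 19952/21673 = -26913/149 - 19952/21673 = -586258297/3229277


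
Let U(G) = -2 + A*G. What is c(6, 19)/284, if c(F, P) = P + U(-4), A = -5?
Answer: 37/284 ≈ 0.13028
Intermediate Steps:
U(G) = -2 - 5*G
c(F, P) = 18 + P (c(F, P) = P + (-2 - 5*(-4)) = P + (-2 + 20) = P + 18 = 18 + P)
c(6, 19)/284 = (18 + 19)/284 = 37*(1/284) = 37/284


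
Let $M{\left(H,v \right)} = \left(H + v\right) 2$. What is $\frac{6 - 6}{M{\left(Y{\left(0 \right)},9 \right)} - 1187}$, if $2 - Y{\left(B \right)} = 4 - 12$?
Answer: $0$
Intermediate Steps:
$Y{\left(B \right)} = 10$ ($Y{\left(B \right)} = 2 - \left(4 - 12\right) = 2 - -8 = 2 + 8 = 10$)
$M{\left(H,v \right)} = 2 H + 2 v$
$\frac{6 - 6}{M{\left(Y{\left(0 \right)},9 \right)} - 1187} = \frac{6 - 6}{\left(2 \cdot 10 + 2 \cdot 9\right) - 1187} = \frac{6 - 6}{\left(20 + 18\right) - 1187} = \frac{0}{38 - 1187} = \frac{0}{-1149} = 0 \left(- \frac{1}{1149}\right) = 0$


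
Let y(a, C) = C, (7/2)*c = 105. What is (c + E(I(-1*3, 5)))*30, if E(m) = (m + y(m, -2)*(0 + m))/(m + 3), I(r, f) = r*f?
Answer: 1725/2 ≈ 862.50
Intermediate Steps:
c = 30 (c = (2/7)*105 = 30)
I(r, f) = f*r
E(m) = -m/(3 + m) (E(m) = (m - 2*(0 + m))/(m + 3) = (m - 2*m)/(3 + m) = (-m)/(3 + m) = -m/(3 + m))
(c + E(I(-1*3, 5)))*30 = (30 - 5*(-1*3)/(3 + 5*(-1*3)))*30 = (30 - 5*(-3)/(3 + 5*(-3)))*30 = (30 - 1*(-15)/(3 - 15))*30 = (30 - 1*(-15)/(-12))*30 = (30 - 1*(-15)*(-1/12))*30 = (30 - 5/4)*30 = (115/4)*30 = 1725/2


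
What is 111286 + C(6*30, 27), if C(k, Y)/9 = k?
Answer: 112906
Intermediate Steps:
C(k, Y) = 9*k
111286 + C(6*30, 27) = 111286 + 9*(6*30) = 111286 + 9*180 = 111286 + 1620 = 112906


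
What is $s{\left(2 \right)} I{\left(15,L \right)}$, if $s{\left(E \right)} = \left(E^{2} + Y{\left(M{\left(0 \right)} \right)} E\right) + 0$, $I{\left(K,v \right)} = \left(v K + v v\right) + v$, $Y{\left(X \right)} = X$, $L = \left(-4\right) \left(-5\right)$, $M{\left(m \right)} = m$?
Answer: $2880$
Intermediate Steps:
$L = 20$
$I{\left(K,v \right)} = v + v^{2} + K v$ ($I{\left(K,v \right)} = \left(K v + v^{2}\right) + v = \left(v^{2} + K v\right) + v = v + v^{2} + K v$)
$s{\left(E \right)} = E^{2}$ ($s{\left(E \right)} = \left(E^{2} + 0 E\right) + 0 = \left(E^{2} + 0\right) + 0 = E^{2} + 0 = E^{2}$)
$s{\left(2 \right)} I{\left(15,L \right)} = 2^{2} \cdot 20 \left(1 + 15 + 20\right) = 4 \cdot 20 \cdot 36 = 4 \cdot 720 = 2880$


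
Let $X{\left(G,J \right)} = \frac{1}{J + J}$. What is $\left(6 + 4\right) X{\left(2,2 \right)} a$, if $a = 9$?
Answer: $\frac{45}{2} \approx 22.5$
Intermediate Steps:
$X{\left(G,J \right)} = \frac{1}{2 J}$
$\left(6 + 4\right) X{\left(2,2 \right)} a = \left(6 + 4\right) \frac{1}{2 \cdot 2} \cdot 9 = 10 \cdot \frac{1}{2} \cdot \frac{1}{2} \cdot 9 = 10 \cdot \frac{1}{4} \cdot 9 = \frac{5}{2} \cdot 9 = \frac{45}{2}$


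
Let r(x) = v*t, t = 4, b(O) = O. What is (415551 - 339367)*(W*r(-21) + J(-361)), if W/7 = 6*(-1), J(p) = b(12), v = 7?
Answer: -88678176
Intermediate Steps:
J(p) = 12
r(x) = 28 (r(x) = 7*4 = 28)
W = -42 (W = 7*(6*(-1)) = 7*(-6) = -42)
(415551 - 339367)*(W*r(-21) + J(-361)) = (415551 - 339367)*(-42*28 + 12) = 76184*(-1176 + 12) = 76184*(-1164) = -88678176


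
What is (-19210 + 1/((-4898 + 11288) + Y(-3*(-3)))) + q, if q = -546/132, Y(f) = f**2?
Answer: -2735362859/142362 ≈ -19214.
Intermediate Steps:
q = -91/22 (q = -546/132 = -26*7/44 = -91/22 ≈ -4.1364)
(-19210 + 1/((-4898 + 11288) + Y(-3*(-3)))) + q = (-19210 + 1/((-4898 + 11288) + (-3*(-3))**2)) - 91/22 = (-19210 + 1/(6390 + 9**2)) - 91/22 = (-19210 + 1/(6390 + 81)) - 91/22 = (-19210 + 1/6471) - 91/22 = -124307909/6471 - 91/22 = -2735362859/142362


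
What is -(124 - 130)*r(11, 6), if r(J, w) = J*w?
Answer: 396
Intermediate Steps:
-(124 - 130)*r(11, 6) = -(124 - 130)*11*6 = -(-6)*66 = -1*(-396) = 396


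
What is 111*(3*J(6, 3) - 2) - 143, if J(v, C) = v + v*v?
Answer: 13621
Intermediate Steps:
J(v, C) = v + v²
111*(3*J(6, 3) - 2) - 143 = 111*(3*(6*(1 + 6)) - 2) - 143 = 111*(3*(6*7) - 2) - 143 = 111*(3*42 - 2) - 143 = 111*(126 - 2) - 143 = 111*124 - 143 = 13764 - 143 = 13621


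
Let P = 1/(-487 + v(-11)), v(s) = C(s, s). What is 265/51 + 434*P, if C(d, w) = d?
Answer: 6102/1411 ≈ 4.3246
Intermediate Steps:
v(s) = s
P = -1/498 (P = 1/(-487 - 11) = 1/(-498) = -1/498 ≈ -0.0020080)
265/51 + 434*P = 265/51 + 434*(-1/498) = 265*(1/51) - 217/249 = 265/51 - 217/249 = 6102/1411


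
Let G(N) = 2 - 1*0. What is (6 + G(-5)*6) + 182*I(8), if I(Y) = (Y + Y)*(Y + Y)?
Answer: 46610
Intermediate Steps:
I(Y) = 4*Y**2 (I(Y) = (2*Y)*(2*Y) = 4*Y**2)
G(N) = 2 (G(N) = 2 + 0 = 2)
(6 + G(-5)*6) + 182*I(8) = (6 + 2*6) + 182*(4*8**2) = (6 + 12) + 182*(4*64) = 18 + 182*256 = 18 + 46592 = 46610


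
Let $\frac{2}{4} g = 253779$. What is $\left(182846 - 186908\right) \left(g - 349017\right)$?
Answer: $-643993542$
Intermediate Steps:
$g = 507558$ ($g = 2 \cdot 253779 = 507558$)
$\left(182846 - 186908\right) \left(g - 349017\right) = \left(182846 - 186908\right) \left(507558 - 349017\right) = \left(-4062\right) 158541 = -643993542$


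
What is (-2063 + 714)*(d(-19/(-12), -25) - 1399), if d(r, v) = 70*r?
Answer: 10426421/6 ≈ 1.7377e+6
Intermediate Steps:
(-2063 + 714)*(d(-19/(-12), -25) - 1399) = (-2063 + 714)*(70*(-19/(-12)) - 1399) = -1349*(70*(-19*(-1/12)) - 1399) = -1349*(70*(19/12) - 1399) = -1349*(665/6 - 1399) = -1349*(-7729/6) = 10426421/6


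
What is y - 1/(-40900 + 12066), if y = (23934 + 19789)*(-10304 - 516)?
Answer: -13640871185239/28834 ≈ -4.7308e+8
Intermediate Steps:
y = -473082860 (y = 43723*(-10820) = -473082860)
y - 1/(-40900 + 12066) = -473082860 - 1/(-40900 + 12066) = -473082860 - 1/(-28834) = -473082860 - 1*(-1/28834) = -473082860 + 1/28834 = -13640871185239/28834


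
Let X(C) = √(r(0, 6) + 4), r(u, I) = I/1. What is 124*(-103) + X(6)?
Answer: -12772 + √10 ≈ -12769.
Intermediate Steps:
r(u, I) = I (r(u, I) = I*1 = I)
X(C) = √10 (X(C) = √(6 + 4) = √10)
124*(-103) + X(6) = 124*(-103) + √10 = -12772 + √10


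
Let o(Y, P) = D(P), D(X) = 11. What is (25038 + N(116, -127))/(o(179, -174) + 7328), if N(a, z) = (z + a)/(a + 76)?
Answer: 4807285/1409088 ≈ 3.4116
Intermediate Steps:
o(Y, P) = 11
N(a, z) = (a + z)/(76 + a)
(25038 + N(116, -127))/(o(179, -174) + 7328) = (25038 + (116 - 127)/(76 + 116))/(11 + 7328) = (25038 - 11/192)/7339 = (25038 + (1/192)*(-11))*(1/7339) = (25038 - 11/192)*(1/7339) = (4807285/192)*(1/7339) = 4807285/1409088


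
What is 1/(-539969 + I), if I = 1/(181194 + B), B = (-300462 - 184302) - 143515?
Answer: -447085/241412040366 ≈ -1.8520e-6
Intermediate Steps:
B = -628279 (B = -484764 - 143515 = -628279)
I = -1/447085 (I = 1/(181194 - 628279) = 1/(-447085) = -1/447085 ≈ -2.2367e-6)
1/(-539969 + I) = 1/(-539969 - 1/447085) = 1/(-241412040366/447085) = -447085/241412040366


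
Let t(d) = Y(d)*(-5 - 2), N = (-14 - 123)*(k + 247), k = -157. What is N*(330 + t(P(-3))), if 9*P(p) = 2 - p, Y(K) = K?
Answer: -4020950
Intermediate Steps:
N = -12330 (N = (-14 - 123)*(-157 + 247) = -137*90 = -12330)
P(p) = 2/9 - p/9 (P(p) = (2 - p)/9 = 2/9 - p/9)
t(d) = -7*d (t(d) = d*(-5 - 2) = d*(-7) = -7*d)
N*(330 + t(P(-3))) = -12330*(330 - 7*(2/9 - 1/9*(-3))) = -12330*(330 - 7*(2/9 + 1/3)) = -12330*(330 - 7*5/9) = -12330*(330 - 35/9) = -12330*2935/9 = -4020950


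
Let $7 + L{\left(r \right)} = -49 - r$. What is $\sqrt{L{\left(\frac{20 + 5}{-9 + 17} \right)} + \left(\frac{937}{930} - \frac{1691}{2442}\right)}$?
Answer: $\frac{i \sqrt{33702757127490}}{757020} \approx 7.6688 i$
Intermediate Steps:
$L{\left(r \right)} = -56 - r$ ($L{\left(r \right)} = -7 - \left(49 + r\right) = -56 - r$)
$\sqrt{L{\left(\frac{20 + 5}{-9 + 17} \right)} + \left(\frac{937}{930} - \frac{1691}{2442}\right)} = \sqrt{\left(-56 - \frac{20 + 5}{-9 + 17}\right) + \left(\frac{937}{930} - \frac{1691}{2442}\right)} = \sqrt{\left(-56 - \frac{25}{8}\right) + \left(937 \cdot \frac{1}{930} - \frac{1691}{2442}\right)} = \sqrt{\left(-56 - 25 \cdot \frac{1}{8}\right) + \left(\frac{937}{930} - \frac{1691}{2442}\right)} = \sqrt{\left(-56 - \frac{25}{8}\right) + \frac{59627}{189255}} = \sqrt{- \frac{473}{8} + \frac{59627}{189255}} = \sqrt{- \frac{89040599}{1514040}} = \frac{i \sqrt{33702757127490}}{757020}$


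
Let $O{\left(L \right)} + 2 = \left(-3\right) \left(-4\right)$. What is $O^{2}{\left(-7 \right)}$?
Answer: $100$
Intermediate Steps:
$O{\left(L \right)} = 10$ ($O{\left(L \right)} = -2 - -12 = -2 + 12 = 10$)
$O^{2}{\left(-7 \right)} = 10^{2} = 100$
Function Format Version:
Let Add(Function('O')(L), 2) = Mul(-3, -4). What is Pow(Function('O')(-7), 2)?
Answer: 100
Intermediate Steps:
Function('O')(L) = 10 (Function('O')(L) = Add(-2, Mul(-3, -4)) = Add(-2, 12) = 10)
Pow(Function('O')(-7), 2) = Pow(10, 2) = 100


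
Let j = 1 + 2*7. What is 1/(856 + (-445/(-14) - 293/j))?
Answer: 210/182333 ≈ 0.0011517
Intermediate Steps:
j = 15 (j = 1 + 14 = 15)
1/(856 + (-445/(-14) - 293/j)) = 1/(856 + (-445/(-14) - 293/15)) = 1/(856 + (-445*(-1/14) - 293*1/15)) = 1/(856 + (445/14 - 293/15)) = 1/(856 + 2573/210) = 1/(182333/210) = 210/182333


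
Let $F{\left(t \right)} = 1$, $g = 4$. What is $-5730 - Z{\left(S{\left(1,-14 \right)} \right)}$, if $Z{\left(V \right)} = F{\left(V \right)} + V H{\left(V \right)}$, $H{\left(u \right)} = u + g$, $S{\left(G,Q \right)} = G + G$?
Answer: $-5743$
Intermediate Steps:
$S{\left(G,Q \right)} = 2 G$
$H{\left(u \right)} = 4 + u$ ($H{\left(u \right)} = u + 4 = 4 + u$)
$Z{\left(V \right)} = 1 + V \left(4 + V\right)$
$-5730 - Z{\left(S{\left(1,-14 \right)} \right)} = -5730 - \left(1 + 2 \cdot 1 \left(4 + 2 \cdot 1\right)\right) = -5730 - \left(1 + 2 \left(4 + 2\right)\right) = -5730 - \left(1 + 2 \cdot 6\right) = -5730 - \left(1 + 12\right) = -5730 - 13 = -5743$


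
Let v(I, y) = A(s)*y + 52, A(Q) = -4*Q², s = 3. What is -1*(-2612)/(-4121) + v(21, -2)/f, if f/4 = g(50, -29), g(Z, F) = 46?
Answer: 7599/189566 ≈ 0.040086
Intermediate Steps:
f = 184 (f = 4*46 = 184)
v(I, y) = 52 - 36*y (v(I, y) = (-4*3²)*y + 52 = (-4*9)*y + 52 = -36*y + 52 = 52 - 36*y)
-1*(-2612)/(-4121) + v(21, -2)/f = -1*(-2612)/(-4121) + (52 - 36*(-2))/184 = 2612*(-1/4121) + (52 + 72)*(1/184) = -2612/4121 + 124*(1/184) = -2612/4121 + 31/46 = 7599/189566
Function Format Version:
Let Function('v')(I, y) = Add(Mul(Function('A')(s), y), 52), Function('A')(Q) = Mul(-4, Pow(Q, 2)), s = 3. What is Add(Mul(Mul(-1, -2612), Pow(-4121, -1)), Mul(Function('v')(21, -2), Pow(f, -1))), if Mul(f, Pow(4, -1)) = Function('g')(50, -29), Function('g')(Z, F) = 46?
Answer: Rational(7599, 189566) ≈ 0.040086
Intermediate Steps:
f = 184 (f = Mul(4, 46) = 184)
Function('v')(I, y) = Add(52, Mul(-36, y)) (Function('v')(I, y) = Add(Mul(Mul(-4, Pow(3, 2)), y), 52) = Add(Mul(Mul(-4, 9), y), 52) = Add(Mul(-36, y), 52) = Add(52, Mul(-36, y)))
Add(Mul(Mul(-1, -2612), Pow(-4121, -1)), Mul(Function('v')(21, -2), Pow(f, -1))) = Add(Mul(Mul(-1, -2612), Pow(-4121, -1)), Mul(Add(52, Mul(-36, -2)), Pow(184, -1))) = Add(Mul(2612, Rational(-1, 4121)), Mul(Add(52, 72), Rational(1, 184))) = Add(Rational(-2612, 4121), Mul(124, Rational(1, 184))) = Add(Rational(-2612, 4121), Rational(31, 46)) = Rational(7599, 189566)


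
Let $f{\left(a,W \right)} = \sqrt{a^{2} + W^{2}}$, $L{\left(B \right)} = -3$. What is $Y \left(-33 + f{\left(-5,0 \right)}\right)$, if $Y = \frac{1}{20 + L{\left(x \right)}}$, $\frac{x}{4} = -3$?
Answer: $- \frac{28}{17} \approx -1.6471$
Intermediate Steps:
$x = -12$ ($x = 4 \left(-3\right) = -12$)
$Y = \frac{1}{17}$ ($Y = \frac{1}{20 - 3} = \frac{1}{17} \approx 0.058824$)
$f{\left(a,W \right)} = \sqrt{W^{2} + a^{2}}$
$Y \left(-33 + f{\left(-5,0 \right)}\right) = \frac{-33 + \sqrt{0^{2} + \left(-5\right)^{2}}}{17} = \frac{-33 + \sqrt{0 + 25}}{17} = \frac{-33 + \sqrt{25}}{17} = \frac{-33 + 5}{17} = \frac{1}{17} \left(-28\right) = - \frac{28}{17}$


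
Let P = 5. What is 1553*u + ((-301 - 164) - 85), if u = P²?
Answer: 38275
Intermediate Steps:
u = 25 (u = 5² = 25)
1553*u + ((-301 - 164) - 85) = 1553*25 + ((-301 - 164) - 85) = 38825 + (-465 - 85) = 38825 - 550 = 38275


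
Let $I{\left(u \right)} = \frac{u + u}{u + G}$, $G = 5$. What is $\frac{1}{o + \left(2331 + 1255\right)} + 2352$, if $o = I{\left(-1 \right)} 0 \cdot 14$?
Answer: $\frac{8434273}{3586} \approx 2352.0$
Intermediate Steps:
$I{\left(u \right)} = \frac{2 u}{5 + u}$ ($I{\left(u \right)} = \frac{u + u}{u + 5} = \frac{2 u}{5 + u}$)
$o = 0$ ($o = 2 \left(-1\right) \frac{1}{5 - 1} \cdot 0 \cdot 14 = 2 \left(-1\right) \frac{1}{4} \cdot 0 \cdot 14 = \left(- \frac{1}{2}\right) 0 \cdot 14 = 0 \cdot 14 = 0$)
$\frac{1}{o + \left(2331 + 1255\right)} + 2352 = \frac{1}{0 + \left(2331 + 1255\right)} + 2352 = \frac{1}{0 + 3586} + 2352 = \frac{1}{3586} + 2352 = \frac{8434273}{3586}$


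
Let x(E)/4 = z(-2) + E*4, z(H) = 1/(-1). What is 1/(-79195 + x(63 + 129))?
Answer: -1/76127 ≈ -1.3136e-5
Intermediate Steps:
z(H) = -1
x(E) = -4 + 16*E (x(E) = 4*(-1 + E*4) = 4*(-1 + 4*E) = -4 + 16*E)
1/(-79195 + x(63 + 129)) = 1/(-79195 + (-4 + 16*(63 + 129))) = 1/(-79195 + (-4 + 16*192)) = 1/(-79195 + (-4 + 3072)) = 1/(-79195 + 3068) = 1/(-76127) = -1/76127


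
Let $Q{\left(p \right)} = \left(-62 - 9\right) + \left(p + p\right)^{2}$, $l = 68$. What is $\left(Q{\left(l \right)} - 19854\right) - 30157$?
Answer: $-31586$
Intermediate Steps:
$Q{\left(p \right)} = -71 + 4 p^{2}$ ($Q{\left(p \right)} = -71 + \left(2 p\right)^{2} = -71 + 4 p^{2}$)
$\left(Q{\left(l \right)} - 19854\right) - 30157 = \left(\left(-71 + 4 \cdot 68^{2}\right) - 19854\right) - 30157 = \left(\left(-71 + 4 \cdot 4624\right) - 19854\right) - 30157 = \left(\left(-71 + 18496\right) - 19854\right) - 30157 = \left(18425 - 19854\right) - 30157 = -1429 - 30157 = -31586$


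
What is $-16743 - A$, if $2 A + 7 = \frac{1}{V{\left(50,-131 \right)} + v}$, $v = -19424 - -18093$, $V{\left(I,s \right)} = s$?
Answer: $- \frac{48946297}{2924} \approx -16740.0$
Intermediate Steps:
$v = -1331$ ($v = -19424 + 18093 = -1331$)
$A = - \frac{10235}{2924}$ ($A = - \frac{7}{2} + \frac{1}{2 \left(-131 - 1331\right)} = - \frac{7}{2} + \frac{1}{2 \left(-1462\right)} = - \frac{7}{2} + \frac{1}{2} \left(- \frac{1}{1462}\right) = - \frac{7}{2} - \frac{1}{2924} = - \frac{10235}{2924} \approx -3.5003$)
$-16743 - A = -16743 - - \frac{10235}{2924} = -16743 + \frac{10235}{2924} = - \frac{48946297}{2924}$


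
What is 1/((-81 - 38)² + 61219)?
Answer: 1/75380 ≈ 1.3266e-5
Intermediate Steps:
1/((-81 - 38)² + 61219) = 1/((-119)² + 61219) = 1/(14161 + 61219) = 1/75380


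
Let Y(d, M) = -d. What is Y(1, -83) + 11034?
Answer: 11033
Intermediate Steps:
Y(1, -83) + 11034 = -1*1 + 11034 = -1 + 11034 = 11033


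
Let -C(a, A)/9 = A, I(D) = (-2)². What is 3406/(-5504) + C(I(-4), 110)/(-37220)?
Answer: -3033059/5121472 ≈ -0.59222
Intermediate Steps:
I(D) = 4
C(a, A) = -9*A
3406/(-5504) + C(I(-4), 110)/(-37220) = 3406/(-5504) - 9*110/(-37220) = 3406*(-1/5504) - 990*(-1/37220) = -1703/2752 + 99/3722 = -3033059/5121472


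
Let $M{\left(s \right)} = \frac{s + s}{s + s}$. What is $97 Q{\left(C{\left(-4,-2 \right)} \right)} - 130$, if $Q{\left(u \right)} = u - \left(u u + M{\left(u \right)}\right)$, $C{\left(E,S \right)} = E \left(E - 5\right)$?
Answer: $-122447$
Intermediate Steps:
$C{\left(E,S \right)} = E \left(-5 + E\right)$
$M{\left(s \right)} = 1$ ($M{\left(s \right)} = \frac{2 s}{2 s} = 2 s \frac{1}{2 s} = 1$)
$Q{\left(u \right)} = -1 + u - u^{2}$ ($Q{\left(u \right)} = u - \left(u u + 1\right) = u - \left(u^{2} + 1\right) = u - \left(1 + u^{2}\right) = -1 + u - u^{2}$)
$97 Q{\left(C{\left(-4,-2 \right)} \right)} - 130 = 97 \left(-1 - 4 \left(-5 - 4\right) - \left(- 4 \left(-5 - 4\right)\right)^{2}\right) - 130 = 97 \left(-1 - -36 - \left(\left(-4\right) \left(-9\right)\right)^{2}\right) - 130 = 97 \left(-1 + 36 - 36^{2}\right) - 130 = 97 \left(-1 + 36 - 1296\right) - 130 = 97 \left(-1261\right) - 130 = -122317 - 130 = -122447$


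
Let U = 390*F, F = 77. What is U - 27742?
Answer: 2288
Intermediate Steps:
U = 30030 (U = 390*77 = 30030)
U - 27742 = 30030 - 27742 = 2288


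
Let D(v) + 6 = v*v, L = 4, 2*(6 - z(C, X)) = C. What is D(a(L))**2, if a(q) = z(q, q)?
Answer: 100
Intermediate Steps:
z(C, X) = 6 - C/2
a(q) = 6 - q/2
D(v) = -6 + v**2 (D(v) = -6 + v*v = -6 + v**2)
D(a(L))**2 = (-6 + (6 - 1/2*4)**2)**2 = (-6 + (6 - 2)**2)**2 = (-6 + 4**2)**2 = (-6 + 16)**2 = 10**2 = 100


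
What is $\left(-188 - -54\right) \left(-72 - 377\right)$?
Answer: $60166$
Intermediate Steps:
$\left(-188 - -54\right) \left(-72 - 377\right) = \left(-188 + 54\right) \left(-449\right) = \left(-134\right) \left(-449\right) = 60166$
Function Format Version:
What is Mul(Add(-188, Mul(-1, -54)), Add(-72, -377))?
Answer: 60166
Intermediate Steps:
Mul(Add(-188, Mul(-1, -54)), Add(-72, -377)) = Mul(Add(-188, 54), -449) = Mul(-134, -449) = 60166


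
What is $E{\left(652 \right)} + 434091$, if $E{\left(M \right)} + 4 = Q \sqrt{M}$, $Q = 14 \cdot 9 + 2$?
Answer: $434087 + 256 \sqrt{163} \approx 4.3736 \cdot 10^{5}$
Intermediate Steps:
$Q = 128$ ($Q = 126 + 2 = 128$)
$E{\left(M \right)} = -4 + 128 \sqrt{M}$
$E{\left(652 \right)} + 434091 = \left(-4 + 128 \sqrt{652}\right) + 434091 = \left(-4 + 128 \cdot 2 \sqrt{163}\right) + 434091 = \left(-4 + 256 \sqrt{163}\right) + 434091 = 434087 + 256 \sqrt{163}$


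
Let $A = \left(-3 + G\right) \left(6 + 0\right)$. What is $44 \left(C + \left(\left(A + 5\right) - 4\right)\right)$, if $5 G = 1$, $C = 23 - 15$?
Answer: $- \frac{1716}{5} \approx -343.2$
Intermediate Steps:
$C = 8$ ($C = 23 - 15 = 8$)
$G = \frac{1}{5}$ ($G = \frac{1}{5} \cdot 1 = \frac{1}{5} \approx 0.2$)
$A = - \frac{84}{5}$ ($A = \left(-3 + \frac{1}{5}\right) \left(6 + 0\right) = \left(- \frac{14}{5}\right) 6 = - \frac{84}{5} \approx -16.8$)
$44 \left(C + \left(\left(A + 5\right) - 4\right)\right) = 44 \left(8 + \left(\left(- \frac{84}{5} + 5\right) - 4\right)\right) = 44 \left(8 - \frac{79}{5}\right) = 44 \left(- \frac{39}{5}\right) = - \frac{1716}{5}$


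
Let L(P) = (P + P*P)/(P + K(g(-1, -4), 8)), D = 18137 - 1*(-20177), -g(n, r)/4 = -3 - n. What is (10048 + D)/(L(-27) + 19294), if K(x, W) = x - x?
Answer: 24181/9634 ≈ 2.5100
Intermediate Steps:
g(n, r) = 12 + 4*n (g(n, r) = -4*(-3 - n) = 12 + 4*n)
D = 38314 (D = 18137 + 20177 = 38314)
K(x, W) = 0
L(P) = (P + P²)/P (L(P) = (P + P*P)/(P + 0) = (P + P²)/P)
(10048 + D)/(L(-27) + 19294) = (10048 + 38314)/((1 - 27) + 19294) = 48362/(-26 + 19294) = 48362/19268 = 48362*(1/19268) = 24181/9634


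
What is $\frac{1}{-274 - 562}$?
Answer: $- \frac{1}{836} \approx -0.0011962$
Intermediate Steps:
$\frac{1}{-274 - 562} = \frac{1}{-836} = - \frac{1}{836}$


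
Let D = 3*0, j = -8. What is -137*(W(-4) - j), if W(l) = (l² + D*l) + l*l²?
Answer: 5480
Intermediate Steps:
D = 0
W(l) = l² + l³ (W(l) = (l² + 0*l) + l*l² = (l² + 0) + l³ = l² + l³)
-137*(W(-4) - j) = -137*((-4)²*(1 - 4) - 1*(-8)) = -137*(16*(-3) + 8) = -137*(-48 + 8) = -137*(-40) = 5480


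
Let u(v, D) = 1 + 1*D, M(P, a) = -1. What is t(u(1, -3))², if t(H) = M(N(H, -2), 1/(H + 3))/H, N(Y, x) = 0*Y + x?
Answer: ¼ ≈ 0.25000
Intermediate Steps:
N(Y, x) = x (N(Y, x) = 0 + x = x)
u(v, D) = 1 + D
t(H) = -1/H
t(u(1, -3))² = (-1/(1 - 3))² = (-1/(-2))² = (-1*(-½))² = (½)² = ¼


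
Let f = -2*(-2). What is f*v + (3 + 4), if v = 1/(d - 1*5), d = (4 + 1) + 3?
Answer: 25/3 ≈ 8.3333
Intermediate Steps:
d = 8 (d = 5 + 3 = 8)
f = 4
v = 1/3 (v = 1/(8 - 1*5) = 1/(8 - 5) = 1/3 ≈ 0.33333)
f*v + (3 + 4) = 4*(1/3) + (3 + 4) = 4/3 + 7 = 25/3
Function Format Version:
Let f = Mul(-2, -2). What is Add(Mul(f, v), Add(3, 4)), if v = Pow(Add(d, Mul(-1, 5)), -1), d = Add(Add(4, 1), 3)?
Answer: Rational(25, 3) ≈ 8.3333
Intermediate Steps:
d = 8 (d = Add(5, 3) = 8)
f = 4
v = Rational(1, 3) (v = Pow(Add(8, Mul(-1, 5)), -1) = Pow(Add(8, -5), -1) = Pow(3, -1) = Rational(1, 3) ≈ 0.33333)
Add(Mul(f, v), Add(3, 4)) = Add(Mul(4, Rational(1, 3)), Add(3, 4)) = Add(Rational(4, 3), 7) = Rational(25, 3)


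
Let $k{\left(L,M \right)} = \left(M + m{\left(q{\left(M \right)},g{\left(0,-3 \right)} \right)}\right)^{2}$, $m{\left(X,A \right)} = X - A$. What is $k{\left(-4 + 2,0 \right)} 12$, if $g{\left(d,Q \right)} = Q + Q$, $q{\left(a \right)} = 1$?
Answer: $588$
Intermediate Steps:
$g{\left(d,Q \right)} = 2 Q$
$k{\left(L,M \right)} = \left(7 + M\right)^{2}$ ($k{\left(L,M \right)} = \left(M - \left(-1 + 2 \left(-3\right)\right)\right)^{2} = \left(M + \left(1 - -6\right)\right)^{2} = \left(M + \left(1 + 6\right)\right)^{2} = \left(M + 7\right)^{2} = \left(7 + M\right)^{2}$)
$k{\left(-4 + 2,0 \right)} 12 = \left(7 + 0\right)^{2} \cdot 12 = 7^{2} \cdot 12 = 49 \cdot 12 = 588$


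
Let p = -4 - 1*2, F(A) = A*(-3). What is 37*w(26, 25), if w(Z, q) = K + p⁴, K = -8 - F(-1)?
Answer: 47545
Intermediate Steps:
F(A) = -3*A
p = -6 (p = -4 - 2 = -6)
K = -11 (K = -8 - (-3)*(-1) = -8 - 1*3 = -8 - 3 = -11)
w(Z, q) = 1285 (w(Z, q) = -11 + (-6)⁴ = -11 + 1296 = 1285)
37*w(26, 25) = 37*1285 = 47545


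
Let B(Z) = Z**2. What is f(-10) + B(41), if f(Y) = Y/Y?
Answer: 1682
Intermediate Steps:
f(Y) = 1
f(-10) + B(41) = 1 + 41**2 = 1 + 1681 = 1682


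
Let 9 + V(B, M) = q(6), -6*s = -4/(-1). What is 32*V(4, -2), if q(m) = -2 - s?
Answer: -992/3 ≈ -330.67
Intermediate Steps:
s = -⅔ (s = -(-2)*1/(-1)/3 = -(-2)*1*(-1)/3 = -(-2)*(-1)/3 = -⅙*4 = -⅔ ≈ -0.66667)
q(m) = -4/3 (q(m) = -2 - 1*(-⅔) = -2 + ⅔ = -4/3)
V(B, M) = -31/3 (V(B, M) = -9 - 4/3 = -31/3)
32*V(4, -2) = 32*(-31/3) = -992/3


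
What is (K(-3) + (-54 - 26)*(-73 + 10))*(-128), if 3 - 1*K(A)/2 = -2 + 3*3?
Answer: -644096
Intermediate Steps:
K(A) = -8 (K(A) = 6 - 2*(-2 + 3*3) = 6 - 2*(-2 + 9) = 6 - 2*7 = 6 - 14 = -8)
(K(-3) + (-54 - 26)*(-73 + 10))*(-128) = (-8 + (-54 - 26)*(-73 + 10))*(-128) = (-8 - 80*(-63))*(-128) = (-8 + 5040)*(-128) = 5032*(-128) = -644096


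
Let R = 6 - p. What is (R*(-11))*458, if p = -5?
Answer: -55418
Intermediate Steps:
R = 11 (R = 6 - 1*(-5) = 6 + 5 = 11)
(R*(-11))*458 = (11*(-11))*458 = -121*458 = -55418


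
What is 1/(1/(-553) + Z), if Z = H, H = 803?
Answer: 553/444058 ≈ 0.0012453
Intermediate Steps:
Z = 803
1/(1/(-553) + Z) = 1/(1/(-553) + 803) = 1/(-1/553 + 803) = 1/(444058/553) = 553/444058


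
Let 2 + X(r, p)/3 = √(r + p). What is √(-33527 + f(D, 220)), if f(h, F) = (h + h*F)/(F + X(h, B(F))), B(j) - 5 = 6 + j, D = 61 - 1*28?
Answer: √(-14334970 - 402324*√66)/(2*√(107 + 3*√66)) ≈ 183.03*I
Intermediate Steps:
D = 33 (D = 61 - 28 = 33)
B(j) = 11 + j (B(j) = 5 + (6 + j) = 11 + j)
X(r, p) = -6 + 3*√(p + r) (X(r, p) = -6 + 3*√(r + p) = -6 + 3*√(p + r))
f(h, F) = (h + F*h)/(-6 + F + 3*√(11 + F + h)) (f(h, F) = (h + h*F)/(F + (-6 + 3*√((11 + F) + h))) = (h + F*h)/(F + (-6 + 3*√(11 + F + h))) = (h + F*h)/(-6 + F + 3*√(11 + F + h)))
√(-33527 + f(D, 220)) = √(-33527 + 33*(1 + 220)/(-6 + 220 + 3*√(11 + 220 + 33))) = √(-33527 + 33*221/(-6 + 220 + 3*√264)) = √(-33527 + 33*221/(-6 + 220 + 3*(2*√66))) = √(-33527 + 33*221/(-6 + 220 + 6*√66)) = √(-33527 + 33*221/(214 + 6*√66)) = √(-33527 + 7293/(214 + 6*√66))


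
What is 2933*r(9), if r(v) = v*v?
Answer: 237573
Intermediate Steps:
r(v) = v²
2933*r(9) = 2933*9² = 2933*81 = 237573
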